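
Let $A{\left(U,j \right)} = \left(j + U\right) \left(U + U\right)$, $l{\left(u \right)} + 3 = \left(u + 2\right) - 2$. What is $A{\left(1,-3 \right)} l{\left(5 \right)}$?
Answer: $-8$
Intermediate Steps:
$l{\left(u \right)} = -3 + u$ ($l{\left(u \right)} = -3 + \left(\left(u + 2\right) - 2\right) = -3 + \left(\left(2 + u\right) - 2\right) = -3 + u$)
$A{\left(U,j \right)} = 2 U \left(U + j\right)$ ($A{\left(U,j \right)} = \left(U + j\right) 2 U = 2 U \left(U + j\right)$)
$A{\left(1,-3 \right)} l{\left(5 \right)} = 2 \cdot 1 \left(1 - 3\right) \left(-3 + 5\right) = 2 \cdot 1 \left(-2\right) 2 = \left(-4\right) 2 = -8$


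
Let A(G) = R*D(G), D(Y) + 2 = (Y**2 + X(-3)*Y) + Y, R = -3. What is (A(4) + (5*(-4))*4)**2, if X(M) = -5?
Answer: 5476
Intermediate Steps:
D(Y) = -2 + Y**2 - 4*Y (D(Y) = -2 + ((Y**2 - 5*Y) + Y) = -2 + (Y**2 - 4*Y) = -2 + Y**2 - 4*Y)
A(G) = 6 - 3*G**2 + 12*G (A(G) = -3*(-2 + G**2 - 4*G) = 6 - 3*G**2 + 12*G)
(A(4) + (5*(-4))*4)**2 = ((6 - 3*4**2 + 12*4) + (5*(-4))*4)**2 = ((6 - 3*16 + 48) - 20*4)**2 = ((6 - 48 + 48) - 80)**2 = (6 - 80)**2 = (-74)**2 = 5476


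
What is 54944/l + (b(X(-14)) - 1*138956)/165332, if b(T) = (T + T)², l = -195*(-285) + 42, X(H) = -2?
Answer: 339143857/2298817461 ≈ 0.14753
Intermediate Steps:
l = 55617 (l = 55575 + 42 = 55617)
b(T) = 4*T² (b(T) = (2*T)² = 4*T²)
54944/l + (b(X(-14)) - 1*138956)/165332 = 54944/55617 + (4*(-2)² - 1*138956)/165332 = 54944*(1/55617) + (4*4 - 138956)*(1/165332) = 54944/55617 + (16 - 138956)*(1/165332) = 54944/55617 - 138940*1/165332 = 54944/55617 - 34735/41333 = 339143857/2298817461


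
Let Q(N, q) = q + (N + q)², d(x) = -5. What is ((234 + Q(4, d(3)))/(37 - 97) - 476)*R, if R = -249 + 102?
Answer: 141071/2 ≈ 70536.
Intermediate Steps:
R = -147
((234 + Q(4, d(3)))/(37 - 97) - 476)*R = ((234 + (-5 + (4 - 5)²))/(37 - 97) - 476)*(-147) = ((234 + (-5 + (-1)²))/(-60) - 476)*(-147) = ((234 + (-5 + 1))*(-1/60) - 476)*(-147) = ((234 - 4)*(-1/60) - 476)*(-147) = (230*(-1/60) - 476)*(-147) = (-23/6 - 476)*(-147) = -2879/6*(-147) = 141071/2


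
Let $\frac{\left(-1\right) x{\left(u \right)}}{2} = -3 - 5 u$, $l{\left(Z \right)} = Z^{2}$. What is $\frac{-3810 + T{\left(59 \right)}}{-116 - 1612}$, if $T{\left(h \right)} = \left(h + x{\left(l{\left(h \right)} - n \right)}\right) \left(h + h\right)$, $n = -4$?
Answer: $- \frac{64315}{27} \approx -2382.0$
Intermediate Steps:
$x{\left(u \right)} = 6 + 10 u$ ($x{\left(u \right)} = - 2 \left(-3 - 5 u\right) = 6 + 10 u$)
$T{\left(h \right)} = 2 h \left(46 + h + 10 h^{2}\right)$ ($T{\left(h \right)} = \left(h + \left(6 + 10 \left(h^{2} - -4\right)\right)\right) \left(h + h\right) = \left(h + \left(6 + 10 \left(h^{2} + 4\right)\right)\right) 2 h = \left(h + \left(6 + 10 \left(4 + h^{2}\right)\right)\right) 2 h = \left(h + \left(6 + \left(40 + 10 h^{2}\right)\right)\right) 2 h = \left(h + \left(46 + 10 h^{2}\right)\right) 2 h = \left(46 + h + 10 h^{2}\right) 2 h = 2 h \left(46 + h + 10 h^{2}\right)$)
$\frac{-3810 + T{\left(59 \right)}}{-116 - 1612} = \frac{-3810 + 2 \cdot 59 \left(46 + 59 + 10 \cdot 59^{2}\right)}{-116 - 1612} = \frac{-3810 + 2 \cdot 59 \left(46 + 59 + 10 \cdot 3481\right)}{-1728} = \left(-3810 + 2 \cdot 59 \left(46 + 59 + 34810\right)\right) \left(- \frac{1}{1728}\right) = \left(-3810 + 2 \cdot 59 \cdot 34915\right) \left(- \frac{1}{1728}\right) = \left(-3810 + 4119970\right) \left(- \frac{1}{1728}\right) = 4116160 \left(- \frac{1}{1728}\right) = - \frac{64315}{27}$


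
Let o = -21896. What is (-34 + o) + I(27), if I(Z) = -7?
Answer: -21937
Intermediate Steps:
(-34 + o) + I(27) = (-34 - 21896) - 7 = -21930 - 7 = -21937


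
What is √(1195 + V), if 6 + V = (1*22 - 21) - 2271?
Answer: I*√1081 ≈ 32.879*I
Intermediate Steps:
V = -2276 (V = -6 + ((1*22 - 21) - 2271) = -6 + ((22 - 21) - 2271) = -6 + (1 - 2271) = -6 - 2270 = -2276)
√(1195 + V) = √(1195 - 2276) = √(-1081) = I*√1081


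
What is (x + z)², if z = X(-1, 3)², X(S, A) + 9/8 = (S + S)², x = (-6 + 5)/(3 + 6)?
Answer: 22061809/331776 ≈ 66.496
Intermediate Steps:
x = -⅑ (x = -1/9 = -1*⅑ = -⅑ ≈ -0.11111)
X(S, A) = -9/8 + 4*S² (X(S, A) = -9/8 + (S + S)² = -9/8 + (2*S)² = -9/8 + 4*S²)
z = 529/64 (z = (-9/8 + 4*(-1)²)² = (-9/8 + 4*1)² = (-9/8 + 4)² = (23/8)² = 529/64 ≈ 8.2656)
(x + z)² = (-⅑ + 529/64)² = (4697/576)² = 22061809/331776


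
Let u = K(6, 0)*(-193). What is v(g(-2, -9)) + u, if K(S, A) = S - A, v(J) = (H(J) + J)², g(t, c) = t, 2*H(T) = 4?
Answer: -1158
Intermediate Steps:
H(T) = 2 (H(T) = (½)*4 = 2)
v(J) = (2 + J)²
u = -1158 (u = (6 - 1*0)*(-193) = (6 + 0)*(-193) = 6*(-193) = -1158)
v(g(-2, -9)) + u = (2 - 2)² - 1158 = 0² - 1158 = 0 - 1158 = -1158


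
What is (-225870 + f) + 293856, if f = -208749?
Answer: -140763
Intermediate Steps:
(-225870 + f) + 293856 = (-225870 - 208749) + 293856 = -434619 + 293856 = -140763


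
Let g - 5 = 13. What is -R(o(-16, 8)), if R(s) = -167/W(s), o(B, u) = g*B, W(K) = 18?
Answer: 167/18 ≈ 9.2778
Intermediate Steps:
g = 18 (g = 5 + 13 = 18)
o(B, u) = 18*B
R(s) = -167/18
-R(o(-16, 8)) = -1*(-167/18) = 167/18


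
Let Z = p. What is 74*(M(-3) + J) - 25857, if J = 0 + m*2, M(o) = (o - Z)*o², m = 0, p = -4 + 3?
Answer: -27189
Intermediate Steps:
p = -1
Z = -1
M(o) = o²*(1 + o) (M(o) = (o - 1*(-1))*o² = (o + 1)*o² = (1 + o)*o² = o²*(1 + o))
J = 0 (J = 0 + 0*2 = 0 + 0 = 0)
74*(M(-3) + J) - 25857 = 74*((-3)²*(1 - 3) + 0) - 25857 = 74*(9*(-2) + 0) - 25857 = 74*(-18 + 0) - 25857 = 74*(-18) - 25857 = -1332 - 25857 = -27189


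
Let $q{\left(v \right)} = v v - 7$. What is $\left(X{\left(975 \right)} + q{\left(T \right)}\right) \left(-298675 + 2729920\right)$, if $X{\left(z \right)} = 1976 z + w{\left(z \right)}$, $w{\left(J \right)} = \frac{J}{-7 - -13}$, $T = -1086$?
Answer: $\frac{15103630607235}{2} \approx 7.5518 \cdot 10^{12}$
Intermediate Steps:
$w{\left(J \right)} = \frac{J}{6}$ ($w{\left(J \right)} = \frac{J}{-7 + 13} = \frac{J}{6}$)
$q{\left(v \right)} = -7 + v^{2}$ ($q{\left(v \right)} = v^{2} - 7 = -7 + v^{2}$)
$X{\left(z \right)} = \frac{11857 z}{6}$ ($X{\left(z \right)} = 1976 z + \frac{z}{6} = \frac{11857 z}{6}$)
$\left(X{\left(975 \right)} + q{\left(T \right)}\right) \left(-298675 + 2729920\right) = \left(\frac{11857}{6} \cdot 975 - \left(7 - \left(-1086\right)^{2}\right)\right) \left(-298675 + 2729920\right) = \left(\frac{3853525}{2} + \left(-7 + 1179396\right)\right) 2431245 = \left(\frac{3853525}{2} + 1179389\right) 2431245 = \frac{6212303}{2} \cdot 2431245 = \frac{15103630607235}{2}$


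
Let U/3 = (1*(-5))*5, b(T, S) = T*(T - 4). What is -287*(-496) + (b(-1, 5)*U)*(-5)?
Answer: 144227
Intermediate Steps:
b(T, S) = T*(-4 + T)
U = -75 (U = 3*((1*(-5))*5) = 3*(-5*5) = 3*(-25) = -75)
-287*(-496) + (b(-1, 5)*U)*(-5) = -287*(-496) + (-(-4 - 1)*(-75))*(-5) = 142352 + (-1*(-5)*(-75))*(-5) = 142352 + (5*(-75))*(-5) = 142352 - 375*(-5) = 142352 + 1875 = 144227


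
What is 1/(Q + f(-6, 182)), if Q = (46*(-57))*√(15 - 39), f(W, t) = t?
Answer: 91/82515170 + 1311*I*√6/41257585 ≈ 1.1028e-6 + 7.7835e-5*I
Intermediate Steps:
Q = -5244*I*√6 ≈ -12845.0*I
1/(Q + f(-6, 182)) = 1/(-5244*I*√6 + 182) = 1/(182 - 5244*I*√6)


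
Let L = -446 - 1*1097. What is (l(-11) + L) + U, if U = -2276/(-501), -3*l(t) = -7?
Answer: -769598/501 ≈ -1536.1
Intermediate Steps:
L = -1543 (L = -446 - 1097 = -1543)
l(t) = 7/3 (l(t) = -⅓*(-7) = 7/3)
U = 2276/501 (U = -2276*(-1/501) = 2276/501 ≈ 4.5429)
(l(-11) + L) + U = (7/3 - 1543) + 2276/501 = -4622/3 + 2276/501 = -769598/501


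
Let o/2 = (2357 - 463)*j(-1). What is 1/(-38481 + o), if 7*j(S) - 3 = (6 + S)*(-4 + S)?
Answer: -7/352703 ≈ -1.9847e-5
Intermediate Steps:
j(S) = 3/7 + (-4 + S)*(6 + S)/7 (j(S) = 3/7 + ((6 + S)*(-4 + S))/7 = 3/7 + ((-4 + S)*(6 + S))/7 = 3/7 + (-4 + S)*(6 + S)/7)
o = -83336/7 (o = 2*((2357 - 463)*(-3 + (⅐)*(-1)² + (2/7)*(-1))) = 2*(1894*(-3 + (⅐)*1 - 2/7)) = 2*(1894*(-3 + ⅐ - 2/7)) = 2*(1894*(-22/7)) = 2*(-41668/7) = -83336/7 ≈ -11905.)
1/(-38481 + o) = 1/(-38481 - 83336/7) = 1/(-352703/7) = -7/352703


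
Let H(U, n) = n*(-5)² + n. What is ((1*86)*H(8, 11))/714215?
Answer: 24596/714215 ≈ 0.034438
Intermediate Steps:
H(U, n) = 26*n (H(U, n) = n*25 + n = 25*n + n = 26*n)
((1*86)*H(8, 11))/714215 = ((1*86)*(26*11))/714215 = (86*286)*(1/714215) = 24596*(1/714215) = 24596/714215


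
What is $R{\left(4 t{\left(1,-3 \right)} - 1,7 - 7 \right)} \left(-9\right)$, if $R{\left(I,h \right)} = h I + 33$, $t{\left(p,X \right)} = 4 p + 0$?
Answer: $-297$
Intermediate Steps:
$t{\left(p,X \right)} = 4 p$
$R{\left(I,h \right)} = 33 + I h$ ($R{\left(I,h \right)} = I h + 33 = 33 + I h$)
$R{\left(4 t{\left(1,-3 \right)} - 1,7 - 7 \right)} \left(-9\right) = \left(33 + \left(4 \cdot 4 \cdot 1 - 1\right) \left(7 - 7\right)\right) \left(-9\right) = \left(33 + \left(4 \cdot 4 - 1\right) 0\right) \left(-9\right) = \left(33 + \left(16 - 1\right) 0\right) \left(-9\right) = \left(33 + 15 \cdot 0\right) \left(-9\right) = \left(33 + 0\right) \left(-9\right) = 33 \left(-9\right) = -297$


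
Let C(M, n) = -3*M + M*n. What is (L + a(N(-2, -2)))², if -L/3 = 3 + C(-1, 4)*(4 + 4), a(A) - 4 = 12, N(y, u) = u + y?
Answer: 961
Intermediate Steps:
a(A) = 16 (a(A) = 4 + 12 = 16)
L = 15 (L = -3*(3 + (-(-3 + 4))*(4 + 4)) = -3*(3 - 1*1*8) = -3*(3 - 1*8) = -3*(3 - 8) = -3*(-5) = 15)
(L + a(N(-2, -2)))² = (15 + 16)² = 31² = 961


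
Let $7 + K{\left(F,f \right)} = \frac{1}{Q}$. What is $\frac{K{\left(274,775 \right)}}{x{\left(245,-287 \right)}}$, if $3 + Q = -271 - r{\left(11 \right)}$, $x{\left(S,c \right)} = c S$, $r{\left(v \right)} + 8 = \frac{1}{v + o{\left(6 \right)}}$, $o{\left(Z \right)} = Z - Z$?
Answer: $\frac{100}{1003961} \approx 9.9605 \cdot 10^{-5}$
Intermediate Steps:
$o{\left(Z \right)} = 0$
$r{\left(v \right)} = -8 + \frac{1}{v}$ ($r{\left(v \right)} = -8 + \frac{1}{v + 0} = -8 + \frac{1}{v}$)
$x{\left(S,c \right)} = S c$
$Q = - \frac{2927}{11}$ ($Q = -3 - \frac{2894}{11} = - \frac{2927}{11} \approx -266.09$)
$K{\left(F,f \right)} = - \frac{20500}{2927}$ ($K{\left(F,f \right)} = -7 + \frac{1}{- \frac{2927}{11}} = -7 - \frac{11}{2927} = - \frac{20500}{2927}$)
$\frac{K{\left(274,775 \right)}}{x{\left(245,-287 \right)}} = - \frac{20500}{2927 \cdot 245 \left(-287\right)} = - \frac{20500}{2927 \left(-70315\right)} = \left(- \frac{20500}{2927}\right) \left(- \frac{1}{70315}\right) = \frac{100}{1003961}$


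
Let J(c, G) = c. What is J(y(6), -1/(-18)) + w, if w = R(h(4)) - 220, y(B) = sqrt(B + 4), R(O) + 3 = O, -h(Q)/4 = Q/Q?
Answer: -227 + sqrt(10) ≈ -223.84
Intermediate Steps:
h(Q) = -4 (h(Q) = -4*Q/Q = -4*1 = -4)
R(O) = -3 + O
y(B) = sqrt(4 + B)
w = -227 (w = (-3 - 4) - 220 = -7 - 220 = -227)
J(y(6), -1/(-18)) + w = sqrt(4 + 6) - 227 = sqrt(10) - 227 = -227 + sqrt(10)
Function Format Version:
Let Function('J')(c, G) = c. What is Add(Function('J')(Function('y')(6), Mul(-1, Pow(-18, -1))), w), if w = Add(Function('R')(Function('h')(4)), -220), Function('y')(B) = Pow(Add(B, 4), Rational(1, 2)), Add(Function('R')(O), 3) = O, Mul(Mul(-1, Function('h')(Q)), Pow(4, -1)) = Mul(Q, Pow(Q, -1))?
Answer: Add(-227, Pow(10, Rational(1, 2))) ≈ -223.84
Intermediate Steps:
Function('h')(Q) = -4 (Function('h')(Q) = Mul(-4, Mul(Q, Pow(Q, -1))) = Mul(-4, 1) = -4)
Function('R')(O) = Add(-3, O)
Function('y')(B) = Pow(Add(4, B), Rational(1, 2))
w = -227 (w = Add(Add(-3, -4), -220) = Add(-7, -220) = -227)
Add(Function('J')(Function('y')(6), Mul(-1, Pow(-18, -1))), w) = Add(Pow(Add(4, 6), Rational(1, 2)), -227) = Add(Pow(10, Rational(1, 2)), -227) = Add(-227, Pow(10, Rational(1, 2)))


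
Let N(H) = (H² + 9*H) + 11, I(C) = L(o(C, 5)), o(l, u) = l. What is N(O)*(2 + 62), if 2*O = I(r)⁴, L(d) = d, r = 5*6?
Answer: 10497833280704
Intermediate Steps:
r = 30
I(C) = C
O = 405000 (O = (½)*30⁴ = (½)*810000 = 405000)
N(H) = 11 + H² + 9*H
N(O)*(2 + 62) = (11 + 405000² + 9*405000)*(2 + 62) = (11 + 164025000000 + 3645000)*64 = 164028645011*64 = 10497833280704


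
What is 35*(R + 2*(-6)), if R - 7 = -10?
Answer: -525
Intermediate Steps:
R = -3 (R = 7 - 10 = -3)
35*(R + 2*(-6)) = 35*(-3 + 2*(-6)) = 35*(-3 - 12) = 35*(-15) = -525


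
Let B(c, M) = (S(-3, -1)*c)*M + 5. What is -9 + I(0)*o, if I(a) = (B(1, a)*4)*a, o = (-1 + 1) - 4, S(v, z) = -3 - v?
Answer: -9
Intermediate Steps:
B(c, M) = 5 (B(c, M) = ((-3 - 1*(-3))*c)*M + 5 = ((-3 + 3)*c)*M + 5 = (0*c)*M + 5 = 0*M + 5 = 0 + 5 = 5)
o = -4 (o = 0 - 4 = -4)
I(a) = 20*a (I(a) = (5*4)*a = 20*a)
-9 + I(0)*o = -9 + (20*0)*(-4) = -9 + 0*(-4) = -9 + 0 = -9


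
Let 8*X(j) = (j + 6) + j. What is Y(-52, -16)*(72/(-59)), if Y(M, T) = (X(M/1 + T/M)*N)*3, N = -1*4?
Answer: -136728/767 ≈ -178.26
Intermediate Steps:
N = -4
X(j) = ¾ + j/4 (X(j) = ((j + 6) + j)/8 = ((6 + j) + j)/8 = (6 + 2*j)/8 = ¾ + j/4)
Y(M, T) = -9 - 3*M - 3*T/M (Y(M, T) = ((¾ + (M/1 + T/M)/4)*(-4))*3 = ((¾ + (M*1 + T/M)/4)*(-4))*3 = ((¾ + (M + T/M)/4)*(-4))*3 = ((¾ + (M/4 + T/(4*M)))*(-4))*3 = ((¾ + M/4 + T/(4*M))*(-4))*3 = (-3 - M - T/M)*3 = -9 - 3*M - 3*T/M)
Y(-52, -16)*(72/(-59)) = (-9 - 3*(-52) - 3*(-16)/(-52))*(72/(-59)) = (-9 + 156 - 3*(-16)*(-1/52))*(72*(-1/59)) = (-9 + 156 - 12/13)*(-72/59) = (1899/13)*(-72/59) = -136728/767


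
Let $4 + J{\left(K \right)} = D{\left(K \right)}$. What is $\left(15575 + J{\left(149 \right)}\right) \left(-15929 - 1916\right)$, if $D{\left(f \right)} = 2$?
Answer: $-277900185$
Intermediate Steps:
$J{\left(K \right)} = -2$ ($J{\left(K \right)} = -4 + 2 = -2$)
$\left(15575 + J{\left(149 \right)}\right) \left(-15929 - 1916\right) = \left(15575 - 2\right) \left(-15929 - 1916\right) = 15573 \left(-17845\right) = -277900185$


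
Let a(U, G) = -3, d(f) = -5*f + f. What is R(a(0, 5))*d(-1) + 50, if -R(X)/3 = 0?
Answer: 50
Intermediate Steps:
d(f) = -4*f
R(X) = 0 (R(X) = -3*0 = 0)
R(a(0, 5))*d(-1) + 50 = 0*(-4*(-1)) + 50 = 0*4 + 50 = 0 + 50 = 50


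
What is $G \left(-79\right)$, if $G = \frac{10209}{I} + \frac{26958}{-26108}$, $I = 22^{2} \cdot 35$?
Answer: $\frac{3755105973}{110567380} \approx 33.962$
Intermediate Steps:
$I = 16940$ ($I = 484 \cdot 35 = 16940$)
$G = - \frac{47532987}{110567380}$ ($G = \frac{10209}{16940} + \frac{26958}{-26108} = 10209 \cdot \frac{1}{16940} + 26958 \left(- \frac{1}{26108}\right) = \frac{10209}{16940} - \frac{13479}{13054} = - \frac{47532987}{110567380} \approx -0.4299$)
$G \left(-79\right) = \left(- \frac{47532987}{110567380}\right) \left(-79\right) = \frac{3755105973}{110567380}$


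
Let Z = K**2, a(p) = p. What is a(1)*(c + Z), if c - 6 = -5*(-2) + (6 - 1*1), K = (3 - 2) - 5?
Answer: 37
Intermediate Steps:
K = -4 (K = 1 - 5 = -4)
Z = 16 (Z = (-4)**2 = 16)
c = 21 (c = 6 + (-5*(-2) + (6 - 1*1)) = 6 + (10 + (6 - 1)) = 6 + (10 + 5) = 6 + 15 = 21)
a(1)*(c + Z) = 1*(21 + 16) = 1*37 = 37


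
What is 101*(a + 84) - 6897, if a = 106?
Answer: 12293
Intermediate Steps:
101*(a + 84) - 6897 = 101*(106 + 84) - 6897 = 101*190 - 6897 = 19190 - 6897 = 12293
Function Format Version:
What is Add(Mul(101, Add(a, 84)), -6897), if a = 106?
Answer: 12293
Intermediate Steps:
Add(Mul(101, Add(a, 84)), -6897) = Add(Mul(101, Add(106, 84)), -6897) = Add(Mul(101, 190), -6897) = Add(19190, -6897) = 12293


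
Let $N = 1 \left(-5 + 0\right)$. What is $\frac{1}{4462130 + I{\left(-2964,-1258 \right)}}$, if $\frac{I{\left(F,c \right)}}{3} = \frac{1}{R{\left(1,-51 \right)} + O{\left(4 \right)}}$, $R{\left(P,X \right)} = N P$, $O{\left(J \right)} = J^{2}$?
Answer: $\frac{11}{49083433} \approx 2.2411 \cdot 10^{-7}$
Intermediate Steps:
$N = -5$ ($N = 1 \left(-5\right) = -5$)
$R{\left(P,X \right)} = - 5 P$
$I{\left(F,c \right)} = \frac{3}{11}$ ($I{\left(F,c \right)} = \frac{3}{\left(-5\right) 1 + 4^{2}} = \frac{3}{-5 + 16} = \frac{3}{11}$)
$\frac{1}{4462130 + I{\left(-2964,-1258 \right)}} = \frac{1}{4462130 + \frac{3}{11}} = \frac{1}{\frac{49083433}{11}} = \frac{11}{49083433}$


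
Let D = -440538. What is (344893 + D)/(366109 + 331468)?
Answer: -95645/697577 ≈ -0.13711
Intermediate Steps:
(344893 + D)/(366109 + 331468) = (344893 - 440538)/(366109 + 331468) = -95645/697577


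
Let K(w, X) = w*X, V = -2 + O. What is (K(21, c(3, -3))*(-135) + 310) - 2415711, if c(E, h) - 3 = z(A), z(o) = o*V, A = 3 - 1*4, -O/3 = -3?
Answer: -2404061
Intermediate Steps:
O = 9 (O = -3*(-3) = 9)
V = 7 (V = -2 + 9 = 7)
A = -1 (A = 3 - 4 = -1)
z(o) = 7*o (z(o) = o*7 = 7*o)
c(E, h) = -4 (c(E, h) = 3 + 7*(-1) = 3 - 7 = -4)
K(w, X) = X*w
(K(21, c(3, -3))*(-135) + 310) - 2415711 = (-4*21*(-135) + 310) - 2415711 = (-84*(-135) + 310) - 2415711 = (11340 + 310) - 2415711 = 11650 - 2415711 = -2404061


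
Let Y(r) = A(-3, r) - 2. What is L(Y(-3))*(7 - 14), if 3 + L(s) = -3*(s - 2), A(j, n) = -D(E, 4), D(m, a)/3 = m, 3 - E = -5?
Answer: -567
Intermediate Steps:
E = 8 (E = 3 - 1*(-5) = 3 + 5 = 8)
D(m, a) = 3*m
A(j, n) = -24 (A(j, n) = -3*8 = -1*24 = -24)
Y(r) = -26 (Y(r) = -24 - 2 = -26)
L(s) = 3 - 3*s (L(s) = -3 - 3*(s - 2) = -3 - 3*(-2 + s) = -3 + (6 - 3*s) = 3 - 3*s)
L(Y(-3))*(7 - 14) = (3 - 3*(-26))*(7 - 14) = (3 + 78)*(-7) = 81*(-7) = -567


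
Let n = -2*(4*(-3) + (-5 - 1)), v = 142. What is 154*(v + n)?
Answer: 27412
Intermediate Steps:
n = 36 (n = -2*(-12 - 6) = -2*(-18) = 36)
154*(v + n) = 154*(142 + 36) = 154*178 = 27412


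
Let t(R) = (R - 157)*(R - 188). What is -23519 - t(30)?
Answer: -43585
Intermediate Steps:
t(R) = (-188 + R)*(-157 + R) (t(R) = (-157 + R)*(-188 + R) = (-188 + R)*(-157 + R))
-23519 - t(30) = -23519 - (29516 + 30**2 - 345*30) = -23519 - (29516 + 900 - 10350) = -23519 - 1*20066 = -23519 - 20066 = -43585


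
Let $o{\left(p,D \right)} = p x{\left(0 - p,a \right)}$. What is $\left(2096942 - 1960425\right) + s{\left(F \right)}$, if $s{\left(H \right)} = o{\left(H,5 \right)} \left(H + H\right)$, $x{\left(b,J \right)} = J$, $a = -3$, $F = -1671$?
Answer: $-16616929$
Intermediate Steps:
$o{\left(p,D \right)} = - 3 p$ ($o{\left(p,D \right)} = p \left(-3\right) = - 3 p$)
$s{\left(H \right)} = - 6 H^{2}$ ($s{\left(H \right)} = - 3 H \left(H + H\right) = - 3 H 2 H = - 6 H^{2}$)
$\left(2096942 - 1960425\right) + s{\left(F \right)} = \left(2096942 - 1960425\right) - 6 \left(-1671\right)^{2} = \left(2096942 - 1960425\right) - 16753446 = 136517 - 16753446 = -16616929$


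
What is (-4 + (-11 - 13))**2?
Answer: 784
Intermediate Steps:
(-4 + (-11 - 13))**2 = (-4 - 24)**2 = (-28)**2 = 784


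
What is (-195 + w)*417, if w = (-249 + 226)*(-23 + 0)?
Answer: 139278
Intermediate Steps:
w = 529 (w = -23*(-23) = 529)
(-195 + w)*417 = (-195 + 529)*417 = 334*417 = 139278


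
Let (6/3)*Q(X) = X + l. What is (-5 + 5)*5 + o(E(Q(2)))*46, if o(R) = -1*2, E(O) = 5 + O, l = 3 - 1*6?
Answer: -92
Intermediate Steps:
l = -3 (l = 3 - 6 = -3)
Q(X) = -3/2 + X/2 (Q(X) = (X - 3)/2 = (-3 + X)/2 = -3/2 + X/2)
o(R) = -2
(-5 + 5)*5 + o(E(Q(2)))*46 = (-5 + 5)*5 - 2*46 = 0*5 - 92 = 0 - 92 = -92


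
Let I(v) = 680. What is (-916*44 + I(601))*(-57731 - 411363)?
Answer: 18587380656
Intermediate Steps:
(-916*44 + I(601))*(-57731 - 411363) = (-916*44 + 680)*(-57731 - 411363) = (-40304 + 680)*(-469094) = -39624*(-469094) = 18587380656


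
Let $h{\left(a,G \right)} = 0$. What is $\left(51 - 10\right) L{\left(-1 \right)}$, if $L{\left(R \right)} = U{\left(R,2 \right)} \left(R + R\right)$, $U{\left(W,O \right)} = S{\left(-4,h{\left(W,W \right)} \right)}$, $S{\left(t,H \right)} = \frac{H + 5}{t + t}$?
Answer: $\frac{205}{4} \approx 51.25$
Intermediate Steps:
$S{\left(t,H \right)} = \frac{5 + H}{2 t}$
$U{\left(W,O \right)} = - \frac{5}{8}$ ($U{\left(W,O \right)} = \frac{5 + 0}{2 \left(-4\right)} = \frac{1}{2} \left(- \frac{1}{4}\right) 5 = - \frac{5}{8}$)
$L{\left(R \right)} = - \frac{5 R}{4}$ ($L{\left(R \right)} = - \frac{5 \left(R + R\right)}{8} = - \frac{5 \cdot 2 R}{8} = - \frac{5 R}{4}$)
$\left(51 - 10\right) L{\left(-1 \right)} = \left(51 - 10\right) \left(\left(- \frac{5}{4}\right) \left(-1\right)\right) = 41 \cdot \frac{5}{4} = \frac{205}{4}$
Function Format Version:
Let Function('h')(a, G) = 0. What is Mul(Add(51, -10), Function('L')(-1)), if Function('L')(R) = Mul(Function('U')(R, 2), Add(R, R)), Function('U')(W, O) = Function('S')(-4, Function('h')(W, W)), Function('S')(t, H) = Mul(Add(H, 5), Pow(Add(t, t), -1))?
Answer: Rational(205, 4) ≈ 51.250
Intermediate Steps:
Function('S')(t, H) = Mul(Rational(1, 2), Pow(t, -1), Add(5, H)) (Function('S')(t, H) = Mul(Add(5, H), Pow(Mul(2, t), -1)) = Mul(Add(5, H), Mul(Rational(1, 2), Pow(t, -1))) = Mul(Rational(1, 2), Pow(t, -1), Add(5, H)))
Function('U')(W, O) = Rational(-5, 8) (Function('U')(W, O) = Mul(Rational(1, 2), Pow(-4, -1), Add(5, 0)) = Mul(Rational(1, 2), Rational(-1, 4), 5) = Rational(-5, 8))
Function('L')(R) = Mul(Rational(-5, 4), R) (Function('L')(R) = Mul(Rational(-5, 8), Add(R, R)) = Mul(Rational(-5, 8), Mul(2, R)) = Mul(Rational(-5, 4), R))
Mul(Add(51, -10), Function('L')(-1)) = Mul(Add(51, -10), Mul(Rational(-5, 4), -1)) = Mul(41, Rational(5, 4)) = Rational(205, 4)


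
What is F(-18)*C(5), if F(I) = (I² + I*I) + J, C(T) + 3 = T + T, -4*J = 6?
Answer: 9051/2 ≈ 4525.5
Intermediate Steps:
J = -3/2 (J = -¼*6 = -3/2 ≈ -1.5000)
C(T) = -3 + 2*T (C(T) = -3 + (T + T) = -3 + 2*T)
F(I) = -3/2 + 2*I² (F(I) = (I² + I*I) - 3/2 = (I² + I²) - 3/2 = 2*I² - 3/2 = -3/2 + 2*I²)
F(-18)*C(5) = (-3/2 + 2*(-18)²)*(-3 + 2*5) = (-3/2 + 2*324)*(-3 + 10) = (-3/2 + 648)*7 = (1293/2)*7 = 9051/2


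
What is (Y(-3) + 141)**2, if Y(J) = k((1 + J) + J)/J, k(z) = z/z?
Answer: 178084/9 ≈ 19787.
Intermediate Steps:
k(z) = 1
Y(J) = 1/J
(Y(-3) + 141)**2 = (1/(-3) + 141)**2 = (-1/3 + 141)**2 = (422/3)**2 = 178084/9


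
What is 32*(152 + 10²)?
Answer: 8064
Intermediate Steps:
32*(152 + 10²) = 32*(152 + 100) = 32*252 = 8064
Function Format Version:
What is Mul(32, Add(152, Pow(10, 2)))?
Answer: 8064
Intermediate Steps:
Mul(32, Add(152, Pow(10, 2))) = Mul(32, Add(152, 100)) = Mul(32, 252) = 8064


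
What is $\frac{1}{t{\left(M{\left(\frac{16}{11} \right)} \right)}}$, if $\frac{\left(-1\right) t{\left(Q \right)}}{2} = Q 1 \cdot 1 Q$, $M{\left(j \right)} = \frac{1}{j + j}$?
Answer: $- \frac{512}{121} \approx -4.2314$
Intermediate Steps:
$M{\left(j \right)} = \frac{1}{2 j}$
$t{\left(Q \right)} = - 2 Q^{2}$ ($t{\left(Q \right)} = - 2 Q 1 \cdot 1 Q = - 2 Q 1 Q = - 2 Q Q = - 2 Q^{2}$)
$\frac{1}{t{\left(M{\left(\frac{16}{11} \right)} \right)}} = \frac{1}{\left(-2\right) \left(\frac{1}{2 \cdot \frac{16}{11}}\right)^{2}} = \frac{1}{\left(-2\right) \left(\frac{1}{2} \cdot \frac{11}{16}\right)^{2}} = \frac{1}{\left(-2\right) \left(\frac{11}{32}\right)^{2}} = \frac{1}{\left(-2\right) \frac{121}{1024}} = \frac{1}{- \frac{121}{512}} = - \frac{512}{121}$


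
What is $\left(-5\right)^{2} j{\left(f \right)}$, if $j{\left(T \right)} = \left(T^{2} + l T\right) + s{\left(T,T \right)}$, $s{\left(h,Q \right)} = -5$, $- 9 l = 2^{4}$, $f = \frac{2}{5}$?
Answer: $- \frac{1249}{9} \approx -138.78$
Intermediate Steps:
$f = \frac{2}{5}$ ($f = 2 \cdot \frac{1}{5} = \frac{2}{5} \approx 0.4$)
$l = - \frac{16}{9}$ ($l = - \frac{2^{4}}{9} = \left(- \frac{1}{9}\right) 16 = - \frac{16}{9} \approx -1.7778$)
$j{\left(T \right)} = -5 + T^{2} - \frac{16 T}{9}$ ($j{\left(T \right)} = \left(T^{2} - \frac{16 T}{9}\right) - 5 = -5 + T^{2} - \frac{16 T}{9}$)
$\left(-5\right)^{2} j{\left(f \right)} = \left(-5\right)^{2} \left(-5 + \left(\frac{2}{5}\right)^{2} - \frac{32}{45}\right) = 25 \left(-5 + \frac{4}{25} - \frac{32}{45}\right) = 25 \left(- \frac{1249}{225}\right) = - \frac{1249}{9}$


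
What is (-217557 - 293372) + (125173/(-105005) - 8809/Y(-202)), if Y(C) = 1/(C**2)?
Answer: -37796903216998/105005 ≈ -3.5995e+8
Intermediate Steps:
Y(C) = C**(-2)
(-217557 - 293372) + (125173/(-105005) - 8809/Y(-202)) = (-217557 - 293372) + (125173/(-105005) - 8809/((-202)**(-2))) = -510929 + (125173*(-1/105005) - 8809/1/40804) = -510929 + (-125173/105005 - 8809*40804) = -510929 + (-125173/105005 - 359442436) = -510929 - 37743253117353/105005 = -37796903216998/105005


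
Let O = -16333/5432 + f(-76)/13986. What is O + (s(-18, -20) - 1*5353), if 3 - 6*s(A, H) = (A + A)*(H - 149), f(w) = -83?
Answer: -4937799149/775224 ≈ -6369.5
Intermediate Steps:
s(A, H) = 1/2 - A*(-149 + H)/3 (s(A, H) = 1/2 - (A + A)*(H - 149)/6 = 1/2 - 2*A*(-149 + H)/6 = 1/2 - A*(-149 + H)/3)
O = -2335553/775224 (O = -16333/5432 - 83/13986 = -2335553/775224 ≈ -3.0127)
O + (s(-18, -20) - 1*5353) = -2335553/775224 + ((1/2 + (149/3)*(-18) - 1/3*(-18)*(-20)) - 1*5353) = -2335553/775224 + ((1/2 - 894 - 120) - 5353) = -2335553/775224 + (-2027/2 - 5353) = -2335553/775224 - 12733/2 = -4937799149/775224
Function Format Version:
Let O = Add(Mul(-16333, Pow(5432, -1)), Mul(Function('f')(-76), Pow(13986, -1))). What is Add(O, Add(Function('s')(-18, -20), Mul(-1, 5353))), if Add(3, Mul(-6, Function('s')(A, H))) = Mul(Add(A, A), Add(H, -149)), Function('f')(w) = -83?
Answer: Rational(-4937799149, 775224) ≈ -6369.5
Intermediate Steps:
Function('s')(A, H) = Add(Rational(1, 2), Mul(Rational(-1, 3), A, Add(-149, H))) (Function('s')(A, H) = Add(Rational(1, 2), Mul(Rational(-1, 6), Mul(Add(A, A), Add(H, -149)))) = Add(Rational(1, 2), Mul(Rational(-1, 6), Mul(Mul(2, A), Add(-149, H)))) = Add(Rational(1, 2), Mul(Rational(-1, 6), Mul(2, A, Add(-149, H)))) = Add(Rational(1, 2), Mul(Rational(-1, 3), A, Add(-149, H))))
O = Rational(-2335553, 775224) (O = Add(Mul(-16333, Pow(5432, -1)), Mul(-83, Pow(13986, -1))) = Add(Mul(-16333, Rational(1, 5432)), Mul(-83, Rational(1, 13986))) = Add(Rational(-16333, 5432), Rational(-83, 13986)) = Rational(-2335553, 775224) ≈ -3.0127)
Add(O, Add(Function('s')(-18, -20), Mul(-1, 5353))) = Add(Rational(-2335553, 775224), Add(Add(Rational(1, 2), Mul(Rational(149, 3), -18), Mul(Rational(-1, 3), -18, -20)), Mul(-1, 5353))) = Add(Rational(-2335553, 775224), Add(Add(Rational(1, 2), -894, -120), -5353)) = Add(Rational(-2335553, 775224), Add(Rational(-2027, 2), -5353)) = Add(Rational(-2335553, 775224), Rational(-12733, 2)) = Rational(-4937799149, 775224)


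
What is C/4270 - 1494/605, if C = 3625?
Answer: -837251/516670 ≈ -1.6205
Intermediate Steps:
C/4270 - 1494/605 = 3625/4270 - 1494/605 = 3625*(1/4270) - 1494*1/605 = 725/854 - 1494/605 = -837251/516670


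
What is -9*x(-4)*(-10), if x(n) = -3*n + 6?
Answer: 1620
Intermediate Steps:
x(n) = 6 - 3*n
-9*x(-4)*(-10) = -9*(6 - 3*(-4))*(-10) = -9*(6 + 12)*(-10) = -9*18*(-10) = -162*(-10) = 1620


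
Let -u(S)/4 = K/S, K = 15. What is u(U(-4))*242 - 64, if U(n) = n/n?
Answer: -14584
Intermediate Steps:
U(n) = 1
u(S) = -60/S
u(U(-4))*242 - 64 = -60/1*242 - 64 = -60*1*242 - 64 = -60*242 - 64 = -14520 - 64 = -14584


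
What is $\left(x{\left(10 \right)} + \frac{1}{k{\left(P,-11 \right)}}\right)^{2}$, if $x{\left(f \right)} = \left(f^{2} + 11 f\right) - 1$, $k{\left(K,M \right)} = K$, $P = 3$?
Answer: $\frac{394384}{9} \approx 43820.0$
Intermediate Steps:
$x{\left(f \right)} = -1 + f^{2} + 11 f$
$\left(x{\left(10 \right)} + \frac{1}{k{\left(P,-11 \right)}}\right)^{2} = \left(\left(-1 + 10^{2} + 11 \cdot 10\right) + \frac{1}{3}\right)^{2} = \left(\left(-1 + 100 + 110\right) + \frac{1}{3}\right)^{2} = \left(209 + \frac{1}{3}\right)^{2} = \left(\frac{628}{3}\right)^{2} = \frac{394384}{9}$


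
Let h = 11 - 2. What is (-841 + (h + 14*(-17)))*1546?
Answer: -1654220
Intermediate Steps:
h = 9
(-841 + (h + 14*(-17)))*1546 = (-841 + (9 + 14*(-17)))*1546 = (-841 + (9 - 238))*1546 = (-841 - 229)*1546 = -1070*1546 = -1654220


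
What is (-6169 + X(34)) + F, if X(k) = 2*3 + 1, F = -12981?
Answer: -19143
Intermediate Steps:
X(k) = 7 (X(k) = 6 + 1 = 7)
(-6169 + X(34)) + F = (-6169 + 7) - 12981 = -6162 - 12981 = -19143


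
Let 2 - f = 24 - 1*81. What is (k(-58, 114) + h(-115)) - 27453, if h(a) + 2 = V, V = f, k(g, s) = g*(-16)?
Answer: -26468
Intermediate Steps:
f = 59 (f = 2 - (24 - 1*81) = 2 - (24 - 81) = 2 - 1*(-57) = 2 + 57 = 59)
k(g, s) = -16*g
V = 59
h(a) = 57 (h(a) = -2 + 59 = 57)
(k(-58, 114) + h(-115)) - 27453 = (-16*(-58) + 57) - 27453 = (928 + 57) - 27453 = 985 - 27453 = -26468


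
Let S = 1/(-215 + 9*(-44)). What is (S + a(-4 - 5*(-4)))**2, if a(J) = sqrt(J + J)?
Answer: 11946273/373321 - 8*sqrt(2)/611 ≈ 31.981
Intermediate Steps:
a(J) = sqrt(2)*sqrt(J) (a(J) = sqrt(2*J) = sqrt(2)*sqrt(J))
S = -1/611 (S = 1/(-215 - 396) = 1/(-611) = -1/611 ≈ -0.0016367)
(S + a(-4 - 5*(-4)))**2 = (-1/611 + sqrt(2)*sqrt(-4 - 5*(-4)))**2 = (-1/611 + sqrt(2)*sqrt(-4 + 20))**2 = (-1/611 + sqrt(2)*sqrt(16))**2 = (-1/611 + sqrt(2)*4)**2 = (-1/611 + 4*sqrt(2))**2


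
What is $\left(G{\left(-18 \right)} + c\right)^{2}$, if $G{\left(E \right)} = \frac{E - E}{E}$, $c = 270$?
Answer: $72900$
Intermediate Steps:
$G{\left(E \right)} = 0$ ($G{\left(E \right)} = \frac{0}{E} = 0$)
$\left(G{\left(-18 \right)} + c\right)^{2} = \left(0 + 270\right)^{2} = 270^{2} = 72900$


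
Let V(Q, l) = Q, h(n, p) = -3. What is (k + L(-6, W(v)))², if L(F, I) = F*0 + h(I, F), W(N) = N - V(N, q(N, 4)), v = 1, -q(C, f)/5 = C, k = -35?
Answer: 1444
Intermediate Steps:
q(C, f) = -5*C
W(N) = 0 (W(N) = N - N = 0)
L(F, I) = -3 (L(F, I) = F*0 - 3 = 0 - 3 = -3)
(k + L(-6, W(v)))² = (-35 - 3)² = (-38)² = 1444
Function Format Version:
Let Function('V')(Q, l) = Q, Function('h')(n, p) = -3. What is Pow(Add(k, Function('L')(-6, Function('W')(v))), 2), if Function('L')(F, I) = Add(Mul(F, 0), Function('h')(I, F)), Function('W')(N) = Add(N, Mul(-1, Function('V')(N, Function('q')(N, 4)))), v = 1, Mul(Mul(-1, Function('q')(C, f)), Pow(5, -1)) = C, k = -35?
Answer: 1444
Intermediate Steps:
Function('q')(C, f) = Mul(-5, C)
Function('W')(N) = 0 (Function('W')(N) = Add(N, Mul(-1, N)) = 0)
Function('L')(F, I) = -3 (Function('L')(F, I) = Add(Mul(F, 0), -3) = Add(0, -3) = -3)
Pow(Add(k, Function('L')(-6, Function('W')(v))), 2) = Pow(Add(-35, -3), 2) = Pow(-38, 2) = 1444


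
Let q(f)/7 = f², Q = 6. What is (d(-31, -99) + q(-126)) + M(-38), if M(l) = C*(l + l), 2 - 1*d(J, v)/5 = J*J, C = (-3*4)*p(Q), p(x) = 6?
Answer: 111809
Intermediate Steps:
C = -72 (C = -3*4*6 = -12*6 = -72)
d(J, v) = 10 - 5*J² (d(J, v) = 10 - 5*J*J = 10 - 5*J²)
q(f) = 7*f²
M(l) = -144*l (M(l) = -72*(l + l) = -144*l)
(d(-31, -99) + q(-126)) + M(-38) = ((10 - 5*(-31)²) + 7*(-126)²) - 144*(-38) = ((10 - 5*961) + 7*15876) + 5472 = ((10 - 4805) + 111132) + 5472 = (-4795 + 111132) + 5472 = 106337 + 5472 = 111809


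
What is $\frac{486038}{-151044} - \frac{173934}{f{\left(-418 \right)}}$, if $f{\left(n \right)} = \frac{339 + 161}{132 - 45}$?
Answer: $- \frac{142867487272}{4720125} \approx -30268.0$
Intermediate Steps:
$f{\left(n \right)} = \frac{500}{87}$
$\frac{486038}{-151044} - \frac{173934}{f{\left(-418 \right)}} = \frac{486038}{-151044} - \frac{173934}{\frac{500}{87}} = 486038 \left(- \frac{1}{151044}\right) - \frac{7566129}{250} = - \frac{243019}{75522} - \frac{7566129}{250} = - \frac{142867487272}{4720125}$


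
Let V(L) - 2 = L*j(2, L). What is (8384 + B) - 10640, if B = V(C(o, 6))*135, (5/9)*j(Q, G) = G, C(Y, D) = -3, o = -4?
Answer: 201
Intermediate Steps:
j(Q, G) = 9*G/5
V(L) = 2 + 9*L²/5 (V(L) = 2 + L*(9*L/5) = 2 + 9*L²/5)
B = 2457 (B = (2 + (9/5)*(-3)²)*135 = (2 + (9/5)*9)*135 = (2 + 81/5)*135 = (91/5)*135 = 2457)
(8384 + B) - 10640 = (8384 + 2457) - 10640 = 10841 - 10640 = 201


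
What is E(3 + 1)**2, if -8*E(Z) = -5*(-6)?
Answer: 225/16 ≈ 14.063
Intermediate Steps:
E(Z) = -15/4 (E(Z) = -(-5)*(-6)/8 = -1/8*30 = -15/4)
E(3 + 1)**2 = (-15/4)**2 = 225/16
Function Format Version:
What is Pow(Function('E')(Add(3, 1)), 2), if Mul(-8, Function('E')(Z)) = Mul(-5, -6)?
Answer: Rational(225, 16) ≈ 14.063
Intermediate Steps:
Function('E')(Z) = Rational(-15, 4) (Function('E')(Z) = Mul(Rational(-1, 8), Mul(-5, -6)) = Mul(Rational(-1, 8), 30) = Rational(-15, 4))
Pow(Function('E')(Add(3, 1)), 2) = Pow(Rational(-15, 4), 2) = Rational(225, 16)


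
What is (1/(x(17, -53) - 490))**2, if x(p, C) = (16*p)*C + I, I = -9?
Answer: 1/222457225 ≈ 4.4952e-9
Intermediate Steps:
x(p, C) = -9 + 16*C*p (x(p, C) = (16*p)*C - 9 = 16*C*p - 9 = -9 + 16*C*p)
(1/(x(17, -53) - 490))**2 = (1/((-9 + 16*(-53)*17) - 490))**2 = (1/((-9 - 14416) - 490))**2 = (1/(-14425 - 490))**2 = (1/(-14915))**2 = (-1/14915)**2 = 1/222457225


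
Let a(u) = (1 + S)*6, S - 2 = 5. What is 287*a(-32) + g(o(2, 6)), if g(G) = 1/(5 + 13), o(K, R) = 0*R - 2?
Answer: 247969/18 ≈ 13776.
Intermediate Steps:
S = 7 (S = 2 + 5 = 7)
a(u) = 48 (a(u) = (1 + 7)*6 = 8*6 = 48)
o(K, R) = -2 (o(K, R) = 0 - 2 = -2)
g(G) = 1/18
287*a(-32) + g(o(2, 6)) = 287*48 + 1/18 = 13776 + 1/18 = 247969/18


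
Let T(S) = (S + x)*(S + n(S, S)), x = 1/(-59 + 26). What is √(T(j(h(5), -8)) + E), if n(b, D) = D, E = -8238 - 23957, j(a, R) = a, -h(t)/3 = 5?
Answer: I*√3841035/11 ≈ 178.17*I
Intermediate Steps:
x = -1/33 (x = 1/(-33) = -1/33 ≈ -0.030303)
h(t) = -15 (h(t) = -3*5 = -15)
E = -32195
T(S) = 2*S*(-1/33 + S) (T(S) = (S - 1/33)*(S + S) = (-1/33 + S)*(2*S) = 2*S*(-1/33 + S))
√(T(j(h(5), -8)) + E) = √((2/33)*(-15)*(-1 + 33*(-15)) - 32195) = √((2/33)*(-15)*(-1 - 495) - 32195) = √((2/33)*(-15)*(-496) - 32195) = √(4960/11 - 32195) = √(-349185/11) = I*√3841035/11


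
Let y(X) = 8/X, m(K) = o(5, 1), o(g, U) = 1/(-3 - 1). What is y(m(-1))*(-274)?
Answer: 8768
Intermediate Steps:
o(g, U) = -¼ (o(g, U) = 1/(-4) = -¼)
m(K) = -¼
y(m(-1))*(-274) = (8/(-¼))*(-274) = (8*(-4))*(-274) = -32*(-274) = 8768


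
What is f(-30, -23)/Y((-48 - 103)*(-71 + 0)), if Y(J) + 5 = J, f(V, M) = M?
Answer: -23/10716 ≈ -0.0021463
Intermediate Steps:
Y(J) = -5 + J
f(-30, -23)/Y((-48 - 103)*(-71 + 0)) = -23/(-5 + (-48 - 103)*(-71 + 0)) = -23/(-5 - 151*(-71)) = -23/(-5 + 10721) = -23/10716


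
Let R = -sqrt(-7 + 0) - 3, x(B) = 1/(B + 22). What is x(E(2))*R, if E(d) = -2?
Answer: -3/20 - I*sqrt(7)/20 ≈ -0.15 - 0.13229*I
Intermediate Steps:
x(B) = 1/(22 + B)
R = -3 - I*sqrt(7) (R = -sqrt(-7) - 3 = -I*sqrt(7) - 3 = -3 - I*sqrt(7) ≈ -3.0 - 2.6458*I)
x(E(2))*R = (-3 - I*sqrt(7))/(22 - 2) = (-3 - I*sqrt(7))/20 = -3/20 - I*sqrt(7)/20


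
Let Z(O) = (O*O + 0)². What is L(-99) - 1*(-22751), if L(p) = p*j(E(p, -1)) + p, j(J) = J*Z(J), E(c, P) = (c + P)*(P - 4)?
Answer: -3093749999977348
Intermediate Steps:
Z(O) = O⁴ (Z(O) = (O² + 0)² = (O²)² = O⁴)
E(c, P) = (-4 + P)*(P + c) (E(c, P) = (P + c)*(-4 + P) = (-4 + P)*(P + c))
j(J) = J⁵ (j(J) = J*J⁴ = J⁵)
L(p) = p + p*(5 - 5*p)⁵ (L(p) = p*((-1)² - 4*(-1) - 4*p - p)⁵ + p = p*(1 + 4 - 4*p - p)⁵ + p = p*(5 - 5*p)⁵ + p = p + p*(5 - 5*p)⁵)
L(-99) - 1*(-22751) = (-99 - 3125*(-99)*(-1 - 99)⁵) - 1*(-22751) = (-99 - 3125*(-99)*(-100)⁵) + 22751 = (-99 - 3125*(-99)*(-10000000000)) + 22751 = (-99 - 3093750000000000) + 22751 = -3093750000000099 + 22751 = -3093749999977348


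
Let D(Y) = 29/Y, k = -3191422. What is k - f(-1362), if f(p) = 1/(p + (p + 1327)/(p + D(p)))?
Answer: -8063324770601959/2526561756 ≈ -3.1914e+6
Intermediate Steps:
f(p) = 1/(p + (1327 + p)/(p + 29/p)) (f(p) = 1/(p + (p + 1327)/(p + 29/p)) = 1/(p + (1327 + p)/(p + 29/p)))
k - f(-1362) = -3191422 - (29 + (-1362)**2)/((-1362)*(1356 - 1362 + (-1362)**2)) = -3191422 - (-1)*(29 + 1855044)/(1362*(1356 - 1362 + 1855044)) = -3191422 - (-1)*1855073/(1362*1855038) = -3191422 - 1*(-1855073/2526561756) = -3191422 + 1855073/2526561756 = -8063324770601959/2526561756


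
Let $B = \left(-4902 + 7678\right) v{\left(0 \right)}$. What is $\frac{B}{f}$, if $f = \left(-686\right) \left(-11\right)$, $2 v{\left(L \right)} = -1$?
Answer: $- \frac{694}{3773} \approx -0.18394$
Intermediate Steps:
$v{\left(L \right)} = - \frac{1}{2}$ ($v{\left(L \right)} = \frac{1}{2} \left(-1\right) = - \frac{1}{2}$)
$f = 7546$
$B = -1388$ ($B = \left(-4902 + 7678\right) \left(- \frac{1}{2}\right) = 2776 \left(- \frac{1}{2}\right) = -1388$)
$\frac{B}{f} = - \frac{1388}{7546} = \left(-1388\right) \frac{1}{7546} = - \frac{694}{3773}$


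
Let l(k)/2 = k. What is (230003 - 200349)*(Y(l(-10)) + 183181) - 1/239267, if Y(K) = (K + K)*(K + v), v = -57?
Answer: 1321563446312297/239267 ≈ 5.5234e+9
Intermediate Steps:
l(k) = 2*k
Y(K) = 2*K*(-57 + K) (Y(K) = (K + K)*(K - 57) = (2*K)*(-57 + K) = 2*K*(-57 + K))
(230003 - 200349)*(Y(l(-10)) + 183181) - 1/239267 = (230003 - 200349)*(2*(2*(-10))*(-57 + 2*(-10)) + 183181) - 1/239267 = 29654*(2*(-20)*(-57 - 20) + 183181) - 1*1/239267 = 29654*(2*(-20)*(-77) + 183181) - 1/239267 = 29654*(3080 + 183181) - 1/239267 = 29654*186261 - 1/239267 = 5523383694 - 1/239267 = 1321563446312297/239267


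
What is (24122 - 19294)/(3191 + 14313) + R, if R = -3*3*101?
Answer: -3976577/4376 ≈ -908.72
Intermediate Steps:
R = -909 (R = -9*101 = -909)
(24122 - 19294)/(3191 + 14313) + R = (24122 - 19294)/(3191 + 14313) - 909 = 4828/17504 - 909 = 4828*(1/17504) - 909 = 1207/4376 - 909 = -3976577/4376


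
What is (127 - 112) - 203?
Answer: -188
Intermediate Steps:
(127 - 112) - 203 = 15 - 203 = -188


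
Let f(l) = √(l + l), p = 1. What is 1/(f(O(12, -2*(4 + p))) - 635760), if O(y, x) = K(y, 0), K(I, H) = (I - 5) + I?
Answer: -317880/202095388781 - √38/404190777562 ≈ -1.5729e-6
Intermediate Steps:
K(I, H) = -5 + 2*I (K(I, H) = (-5 + I) + I = -5 + 2*I)
O(y, x) = -5 + 2*y
f(l) = √2*√l (f(l) = √(2*l) = √2*√l)
1/(f(O(12, -2*(4 + p))) - 635760) = 1/(√2*√(-5 + 2*12) - 635760) = 1/(√2*√(-5 + 24) - 635760) = 1/(√2*√19 - 635760) = 1/(√38 - 635760) = 1/(-635760 + √38)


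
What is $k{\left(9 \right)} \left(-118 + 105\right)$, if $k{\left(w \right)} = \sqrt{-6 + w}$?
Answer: $- 13 \sqrt{3} \approx -22.517$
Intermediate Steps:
$k{\left(9 \right)} \left(-118 + 105\right) = \sqrt{-6 + 9} \left(-118 + 105\right) = \sqrt{3} \left(-13\right) = - 13 \sqrt{3}$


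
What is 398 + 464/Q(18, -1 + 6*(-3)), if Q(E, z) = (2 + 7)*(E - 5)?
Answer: 47030/117 ≈ 401.97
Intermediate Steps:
Q(E, z) = -45 + 9*E (Q(E, z) = 9*(-5 + E) = -45 + 9*E)
398 + 464/Q(18, -1 + 6*(-3)) = 398 + 464/(-45 + 9*18) = 398 + 464/(-45 + 162) = 398 + 464/117 = 47030/117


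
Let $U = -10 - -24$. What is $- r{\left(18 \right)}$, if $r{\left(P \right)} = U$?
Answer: $-14$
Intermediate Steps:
$U = 14$ ($U = -10 + 24 = 14$)
$r{\left(P \right)} = 14$
$- r{\left(18 \right)} = \left(-1\right) 14 = -14$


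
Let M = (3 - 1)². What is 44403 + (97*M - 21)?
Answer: 44770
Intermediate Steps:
M = 4 (M = 2² = 4)
44403 + (97*M - 21) = 44403 + (97*4 - 21) = 44403 + (388 - 21) = 44403 + 367 = 44770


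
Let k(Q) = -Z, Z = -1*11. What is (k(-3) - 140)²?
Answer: 16641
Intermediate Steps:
Z = -11
k(Q) = 11 (k(Q) = -1*(-11) = 11)
(k(-3) - 140)² = (11 - 140)² = (-129)² = 16641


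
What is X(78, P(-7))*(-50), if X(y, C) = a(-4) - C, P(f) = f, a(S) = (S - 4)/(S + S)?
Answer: -400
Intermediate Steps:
a(S) = (-4 + S)/(2*S) (a(S) = (-4 + S)/((2*S)) = (-4 + S)*(1/(2*S)) = (-4 + S)/(2*S))
X(y, C) = 1 - C (X(y, C) = (½)*(-4 - 4)/(-4) - C = (½)*(-¼)*(-8) - C = 1 - C)
X(78, P(-7))*(-50) = (1 - 1*(-7))*(-50) = (1 + 7)*(-50) = 8*(-50) = -400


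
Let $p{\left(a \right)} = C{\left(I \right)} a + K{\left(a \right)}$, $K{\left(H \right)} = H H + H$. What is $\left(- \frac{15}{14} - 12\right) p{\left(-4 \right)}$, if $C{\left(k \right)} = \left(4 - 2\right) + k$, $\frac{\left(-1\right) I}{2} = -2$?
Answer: $\frac{1098}{7} \approx 156.86$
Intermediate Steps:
$I = 4$ ($I = \left(-2\right) \left(-2\right) = 4$)
$K{\left(H \right)} = H + H^{2}$ ($K{\left(H \right)} = H^{2} + H = H + H^{2}$)
$C{\left(k \right)} = 2 + k$
$p{\left(a \right)} = 6 a + a \left(1 + a\right)$ ($p{\left(a \right)} = \left(2 + 4\right) a + a \left(1 + a\right) = 6 a + a \left(1 + a\right)$)
$\left(- \frac{15}{14} - 12\right) p{\left(-4 \right)} = \left(- \frac{15}{14} - 12\right) \left(- 4 \left(7 - 4\right)\right) = \left(\left(-15\right) \frac{1}{14} - 12\right) \left(\left(-4\right) 3\right) = \left(- \frac{15}{14} - 12\right) \left(-12\right) = \left(- \frac{183}{14}\right) \left(-12\right) = \frac{1098}{7}$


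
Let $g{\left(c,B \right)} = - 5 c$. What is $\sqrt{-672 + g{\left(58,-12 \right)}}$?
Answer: $i \sqrt{962} \approx 31.016 i$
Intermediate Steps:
$\sqrt{-672 + g{\left(58,-12 \right)}} = \sqrt{-672 - 290} = \sqrt{-962} = i \sqrt{962}$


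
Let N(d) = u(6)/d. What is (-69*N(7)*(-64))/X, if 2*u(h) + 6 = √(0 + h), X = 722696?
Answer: -1656/632359 + 276*√6/632359 ≈ -0.0015497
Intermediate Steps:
u(h) = -3 + √h/2 (u(h) = -3 + √(0 + h)/2 = -3 + √h/2)
N(d) = (-3 + √6/2)/d
(-69*N(7)*(-64))/X = (-69*(-6 + √6)/(2*7)*(-64))/722696 = (-69*(-6 + √6)/(2*7)*(-64))*(1/722696) = (-69*(-3/7 + √6/14)*(-64))*(1/722696) = ((207/7 - 69*√6/14)*(-64))*(1/722696) = (-13248/7 + 2208*√6/7)*(1/722696) = -1656/632359 + 276*√6/632359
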